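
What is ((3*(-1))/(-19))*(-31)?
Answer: -93/19 ≈ -4.8947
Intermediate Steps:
((3*(-1))/(-19))*(-31) = -3*(-1/19)*(-31) = (3/19)*(-31) = -93/19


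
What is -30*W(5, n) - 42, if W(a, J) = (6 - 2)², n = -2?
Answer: -522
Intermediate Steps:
W(a, J) = 16 (W(a, J) = 4² = 16)
-30*W(5, n) - 42 = -30*16 - 42 = -480 - 42 = -522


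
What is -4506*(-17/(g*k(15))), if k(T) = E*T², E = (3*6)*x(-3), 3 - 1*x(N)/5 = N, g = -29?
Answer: -12767/587250 ≈ -0.021740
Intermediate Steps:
x(N) = 15 - 5*N
E = 540 (E = (3*6)*(15 - 5*(-3)) = 18*(15 + 15) = 18*30 = 540)
k(T) = 540*T²
-4506*(-17/(g*k(15))) = -4506/((540*15²)*(-29/(-17))) = -4506/((540*225)*(-29*(-1/17))) = -4506/(121500*(29/17)) = -4506/3523500/17 = -4506*17/3523500 = -12767/587250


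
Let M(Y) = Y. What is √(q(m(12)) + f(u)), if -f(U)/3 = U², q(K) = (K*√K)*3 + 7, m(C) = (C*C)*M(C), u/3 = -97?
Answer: 2*√(-63509 + 31104*√3) ≈ 196.32*I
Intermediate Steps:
u = -291 (u = 3*(-97) = -291)
m(C) = C³ (m(C) = (C*C)*C = C²*C = C³)
q(K) = 7 + 3*K^(3/2) (q(K) = K^(3/2)*3 + 7 = 3*K^(3/2) + 7 = 7 + 3*K^(3/2))
f(U) = -3*U²
√(q(m(12)) + f(u)) = √((7 + 3*(12³)^(3/2)) - 3*(-291)²) = √((7 + 3*1728^(3/2)) - 3*84681) = √((7 + 3*(41472*√3)) - 254043) = √((7 + 124416*√3) - 254043) = √(-254036 + 124416*√3)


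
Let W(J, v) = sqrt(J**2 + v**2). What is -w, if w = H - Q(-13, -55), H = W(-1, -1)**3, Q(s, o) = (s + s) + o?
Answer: -81 - 2*sqrt(2) ≈ -83.828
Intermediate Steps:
Q(s, o) = o + 2*s (Q(s, o) = 2*s + o = o + 2*s)
H = 2*sqrt(2) (H = (sqrt((-1)**2 + (-1)**2))**3 = (sqrt(1 + 1))**3 = (sqrt(2))**3 = 2*sqrt(2) ≈ 2.8284)
w = 81 + 2*sqrt(2) (w = 2*sqrt(2) - (-55 + 2*(-13)) = 2*sqrt(2) - (-55 - 26) = 2*sqrt(2) - 1*(-81) = 2*sqrt(2) + 81 = 81 + 2*sqrt(2) ≈ 83.828)
-w = -(81 + 2*sqrt(2)) = -81 - 2*sqrt(2)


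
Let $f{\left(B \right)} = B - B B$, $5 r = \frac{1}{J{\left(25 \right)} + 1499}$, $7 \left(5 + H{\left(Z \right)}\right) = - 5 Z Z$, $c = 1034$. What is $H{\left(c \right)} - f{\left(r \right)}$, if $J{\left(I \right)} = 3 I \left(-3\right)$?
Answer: $- \frac{30988085816869}{40576900} \approx -7.6369 \cdot 10^{5}$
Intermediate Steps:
$H{\left(Z \right)} = -5 - \frac{5 Z^{2}}{7}$ ($H{\left(Z \right)} = -5 + \frac{- 5 Z Z}{7} = -5 + \frac{\left(-5\right) Z^{2}}{7} = -5 - \frac{5 Z^{2}}{7}$)
$J{\left(I \right)} = - 9 I$
$r = \frac{1}{6370}$ ($r = \frac{1}{5 \left(\left(-9\right) 25 + 1499\right)} = \frac{1}{5 \left(-225 + 1499\right)} = \frac{1}{5 \cdot 1274} = \frac{1}{5} \cdot \frac{1}{1274} = \frac{1}{6370} \approx 0.00015699$)
$f{\left(B \right)} = B - B^{2}$
$H{\left(c \right)} - f{\left(r \right)} = \left(-5 - \frac{5 \cdot 1034^{2}}{7}\right) - \frac{1 - \frac{1}{6370}}{6370} = \left(-5 - \frac{5345780}{7}\right) - \frac{1 - \frac{1}{6370}}{6370} = \left(-5 - \frac{5345780}{7}\right) - \frac{1}{6370} \cdot \frac{6369}{6370} = - \frac{5345815}{7} - \frac{6369}{40576900} = - \frac{30988085816869}{40576900}$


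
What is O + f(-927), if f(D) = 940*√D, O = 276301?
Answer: 276301 + 2820*I*√103 ≈ 2.763e+5 + 28620.0*I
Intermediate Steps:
O + f(-927) = 276301 + 940*√(-927) = 276301 + 940*(3*I*√103) = 276301 + 2820*I*√103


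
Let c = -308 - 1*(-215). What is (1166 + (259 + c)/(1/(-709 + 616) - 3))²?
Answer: 24186781441/19600 ≈ 1.2340e+6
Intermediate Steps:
c = -93 (c = -308 + 215 = -93)
(1166 + (259 + c)/(1/(-709 + 616) - 3))² = (1166 + (259 - 93)/(1/(-709 + 616) - 3))² = (1166 + 166/(1/(-93) - 3))² = (1166 + 166/(-1/93 - 3))² = (1166 + 166/(-280/93))² = (1166 + 166*(-93/280))² = (1166 - 7719/140)² = (155521/140)² = 24186781441/19600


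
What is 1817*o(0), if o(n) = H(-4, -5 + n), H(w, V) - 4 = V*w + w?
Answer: 36340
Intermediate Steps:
H(w, V) = 4 + w + V*w (H(w, V) = 4 + (V*w + w) = 4 + (w + V*w) = 4 + w + V*w)
o(n) = 20 - 4*n (o(n) = 4 - 4 + (-5 + n)*(-4) = 4 - 4 + (20 - 4*n) = 20 - 4*n)
1817*o(0) = 1817*(20 - 4*0) = 1817*(20 + 0) = 1817*20 = 36340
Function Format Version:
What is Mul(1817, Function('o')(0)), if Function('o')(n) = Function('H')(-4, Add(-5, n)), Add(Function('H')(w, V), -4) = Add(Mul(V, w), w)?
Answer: 36340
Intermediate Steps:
Function('H')(w, V) = Add(4, w, Mul(V, w)) (Function('H')(w, V) = Add(4, Add(Mul(V, w), w)) = Add(4, Add(w, Mul(V, w))) = Add(4, w, Mul(V, w)))
Function('o')(n) = Add(20, Mul(-4, n)) (Function('o')(n) = Add(4, -4, Mul(Add(-5, n), -4)) = Add(4, -4, Add(20, Mul(-4, n))) = Add(20, Mul(-4, n)))
Mul(1817, Function('o')(0)) = Mul(1817, Add(20, Mul(-4, 0))) = Mul(1817, Add(20, 0)) = Mul(1817, 20) = 36340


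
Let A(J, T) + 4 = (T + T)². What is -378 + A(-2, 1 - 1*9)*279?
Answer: 69930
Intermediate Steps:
A(J, T) = -4 + 4*T² (A(J, T) = -4 + (T + T)² = -4 + (2*T)² = -4 + 4*T²)
-378 + A(-2, 1 - 1*9)*279 = -378 + (-4 + 4*(1 - 1*9)²)*279 = -378 + (-4 + 4*(1 - 9)²)*279 = -378 + (-4 + 4*(-8)²)*279 = -378 + (-4 + 4*64)*279 = -378 + (-4 + 256)*279 = -378 + 252*279 = -378 + 70308 = 69930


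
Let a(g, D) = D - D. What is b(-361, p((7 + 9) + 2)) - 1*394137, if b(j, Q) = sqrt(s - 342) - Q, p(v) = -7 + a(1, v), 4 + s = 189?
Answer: -394130 + I*sqrt(157) ≈ -3.9413e+5 + 12.53*I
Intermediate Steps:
s = 185 (s = -4 + 189 = 185)
a(g, D) = 0
p(v) = -7 (p(v) = -7 + 0 = -7)
b(j, Q) = -Q + I*sqrt(157) (b(j, Q) = sqrt(185 - 342) - Q = sqrt(-157) - Q = I*sqrt(157) - Q = -Q + I*sqrt(157))
b(-361, p((7 + 9) + 2)) - 1*394137 = (-1*(-7) + I*sqrt(157)) - 1*394137 = (7 + I*sqrt(157)) - 394137 = -394130 + I*sqrt(157)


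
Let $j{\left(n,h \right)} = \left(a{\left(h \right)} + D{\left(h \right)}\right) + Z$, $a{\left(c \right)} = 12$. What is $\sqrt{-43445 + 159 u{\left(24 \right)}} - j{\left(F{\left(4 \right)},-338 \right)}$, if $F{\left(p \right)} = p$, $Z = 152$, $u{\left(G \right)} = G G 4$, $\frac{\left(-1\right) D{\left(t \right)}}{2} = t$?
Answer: $-840 + \sqrt{322891} \approx -271.77$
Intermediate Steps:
$D{\left(t \right)} = - 2 t$
$u{\left(G \right)} = 4 G^{2}$ ($u{\left(G \right)} = G^{2} \cdot 4 = 4 G^{2}$)
$j{\left(n,h \right)} = 164 - 2 h$ ($j{\left(n,h \right)} = \left(12 - 2 h\right) + 152 = 164 - 2 h$)
$\sqrt{-43445 + 159 u{\left(24 \right)}} - j{\left(F{\left(4 \right)},-338 \right)} = \sqrt{-43445 + 159 \cdot 4 \cdot 24^{2}} - \left(164 - -676\right) = \sqrt{-43445 + 159 \cdot 4 \cdot 576} - \left(164 + 676\right) = \sqrt{-43445 + 159 \cdot 2304} - 840 = \sqrt{-43445 + 366336} - 840 = \sqrt{322891} - 840 = -840 + \sqrt{322891}$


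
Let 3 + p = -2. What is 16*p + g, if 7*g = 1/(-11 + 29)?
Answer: -10079/126 ≈ -79.992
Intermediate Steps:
p = -5 (p = -3 - 2 = -5)
g = 1/126 (g = 1/(7*(-11 + 29)) = (⅐)/18 = (⅐)*(1/18) = 1/126 ≈ 0.0079365)
16*p + g = 16*(-5) + 1/126 = -80 + 1/126 = -10079/126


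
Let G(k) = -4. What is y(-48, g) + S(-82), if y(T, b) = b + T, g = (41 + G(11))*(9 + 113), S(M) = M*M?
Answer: 11190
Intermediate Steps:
S(M) = M²
g = 4514 (g = (41 - 4)*(9 + 113) = 37*122 = 4514)
y(T, b) = T + b
y(-48, g) + S(-82) = (-48 + 4514) + (-82)² = 4466 + 6724 = 11190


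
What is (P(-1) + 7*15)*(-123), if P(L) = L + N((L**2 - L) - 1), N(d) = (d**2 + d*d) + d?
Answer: -13161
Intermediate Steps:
N(d) = d + 2*d**2 (N(d) = (d**2 + d**2) + d = 2*d**2 + d = d + 2*d**2)
P(L) = L + (-1 + L**2 - L)*(-1 - 2*L + 2*L**2) (P(L) = L + ((L**2 - L) - 1)*(1 + 2*((L**2 - L) - 1)) = L + (-1 + L**2 - L)*(1 + 2*(-1 + L**2 - L)) = L + (-1 + L**2 - L)*(1 + (-2 - 2*L + 2*L**2)) = L + (-1 + L**2 - L)*(-1 - 2*L + 2*L**2))
(P(-1) + 7*15)*(-123) = ((-1 + (1 - 1 - 1*(-1)**2)*(1 - 2*(-1)**2 + 2*(-1))) + 7*15)*(-123) = ((-1 + (1 - 1 - 1*1)*(1 - 2*1 - 2)) + 105)*(-123) = ((-1 + (1 - 1 - 1)*(1 - 2 - 2)) + 105)*(-123) = ((-1 - 1*(-3)) + 105)*(-123) = ((-1 + 3) + 105)*(-123) = (2 + 105)*(-123) = 107*(-123) = -13161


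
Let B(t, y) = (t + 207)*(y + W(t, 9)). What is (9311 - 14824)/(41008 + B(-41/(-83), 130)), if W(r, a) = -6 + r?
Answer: -37979057/460459038 ≈ -0.082481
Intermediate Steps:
B(t, y) = (207 + t)*(-6 + t + y) (B(t, y) = (t + 207)*(y + (-6 + t)) = (207 + t)*(-6 + t + y))
(9311 - 14824)/(41008 + B(-41/(-83), 130)) = (9311 - 14824)/(41008 + (-1242 + (-41/(-83))² + 201*(-41/(-83)) + 207*130 - 41/(-83)*130)) = -5513/(41008 + (-1242 + (-41*(-1/83))² + 201*(-41*(-1/83)) + 26910 - 41*(-1/83)*130)) = -5513/(41008 + (-1242 + (41/83)² + 201*(41/83) + 26910 + (41/83)*130)) = -5513/(41008 + (-1242 + 1681/6889 + 8241/83 + 26910 + 5330/83)) = -5513/(41008 + 177954926/6889) = -5513/460459038/6889 = -5513*6889/460459038 = -37979057/460459038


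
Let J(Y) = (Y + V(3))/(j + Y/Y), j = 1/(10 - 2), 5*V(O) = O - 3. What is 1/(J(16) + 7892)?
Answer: 9/71156 ≈ 0.00012648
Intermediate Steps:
V(O) = -⅗ + O/5 (V(O) = (O - 3)/5 = (-3 + O)/5 = -⅗ + O/5)
j = ⅛ (j = 1/8 = ⅛ ≈ 0.12500)
J(Y) = 8*Y/9 (J(Y) = (Y + (-⅗ + (⅕)*3))/(⅛ + Y/Y) = (Y + (-⅗ + ⅗))/(⅛ + 1) = (Y + 0)/(9/8) = Y*(8/9) = 8*Y/9)
1/(J(16) + 7892) = 1/((8/9)*16 + 7892) = 1/(128/9 + 7892) = 1/(71156/9) = 9/71156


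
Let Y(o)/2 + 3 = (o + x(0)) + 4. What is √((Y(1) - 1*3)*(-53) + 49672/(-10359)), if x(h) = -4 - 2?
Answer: 5*√275762335/3453 ≈ 24.046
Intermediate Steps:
x(h) = -6
Y(o) = -10 + 2*o (Y(o) = -6 + 2*((o - 6) + 4) = -6 + 2*((-6 + o) + 4) = -6 + 2*(-2 + o) = -6 + (-4 + 2*o) = -10 + 2*o)
√((Y(1) - 1*3)*(-53) + 49672/(-10359)) = √(((-10 + 2*1) - 1*3)*(-53) + 49672/(-10359)) = √(((-10 + 2) - 3)*(-53) + 49672*(-1/10359)) = √((-8 - 3)*(-53) - 49672/10359) = √(-11*(-53) - 49672/10359) = √(583 - 49672/10359) = √(5989625/10359) = 5*√275762335/3453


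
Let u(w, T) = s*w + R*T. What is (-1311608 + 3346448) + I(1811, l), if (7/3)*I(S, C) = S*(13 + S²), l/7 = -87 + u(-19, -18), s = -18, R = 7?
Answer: 17833038702/7 ≈ 2.5476e+9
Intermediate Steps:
u(w, T) = -18*w + 7*T
l = 903 (l = 7*(-87 + (-18*(-19) + 7*(-18))) = 7*(-87 + (342 - 126)) = 7*(-87 + 216) = 7*129 = 903)
I(S, C) = 3*S*(13 + S²)/7 (I(S, C) = 3*(S*(13 + S²))/7 = 3*S*(13 + S²)/7)
(-1311608 + 3346448) + I(1811, l) = (-1311608 + 3346448) + (3/7)*1811*(13 + 1811²) = 2034840 + (3/7)*1811*(13 + 3279721) = 2034840 + (3/7)*1811*3279734 = 2034840 + 17818794822/7 = 17833038702/7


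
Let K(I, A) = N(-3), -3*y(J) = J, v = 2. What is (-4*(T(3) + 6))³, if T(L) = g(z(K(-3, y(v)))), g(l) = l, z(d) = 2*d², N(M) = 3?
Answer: -884736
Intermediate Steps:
y(J) = -J/3
K(I, A) = 3
T(L) = 18 (T(L) = 2*3² = 2*9 = 18)
(-4*(T(3) + 6))³ = (-4*(18 + 6))³ = (-4*24)³ = (-96)³ = -884736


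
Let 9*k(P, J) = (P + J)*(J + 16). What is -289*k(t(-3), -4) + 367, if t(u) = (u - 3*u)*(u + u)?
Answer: 47341/3 ≈ 15780.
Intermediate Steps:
t(u) = -4*u**2 (t(u) = (-2*u)*(2*u) = -4*u**2)
k(P, J) = (16 + J)*(J + P)/9 (k(P, J) = ((P + J)*(J + 16))/9 = ((J + P)*(16 + J))/9 = ((16 + J)*(J + P))/9 = (16 + J)*(J + P)/9)
-289*k(t(-3), -4) + 367 = -289*((1/9)*(-4)**2 + (16/9)*(-4) + 16*(-4*(-3)**2)/9 + (1/9)*(-4)*(-4*(-3)**2)) + 367 = -289*((1/9)*16 - 64/9 + 16*(-4*9)/9 + (1/9)*(-4)*(-4*9)) + 367 = -289*(16/9 - 64/9 + (16/9)*(-36) + (1/9)*(-4)*(-36)) + 367 = -289*(16/9 - 64/9 - 64 + 16) + 367 = -289*(-160/3) + 367 = 46240/3 + 367 = 47341/3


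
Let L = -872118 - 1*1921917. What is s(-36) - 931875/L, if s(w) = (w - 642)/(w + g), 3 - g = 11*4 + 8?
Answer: 455263/54785 ≈ 8.3100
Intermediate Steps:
L = -2794035 (L = -872118 - 1921917 = -2794035)
g = -49 (g = 3 - (11*4 + 8) = 3 - (44 + 8) = 3 - 1*52 = 3 - 52 = -49)
s(w) = (-642 + w)/(-49 + w) (s(w) = (w - 642)/(w - 49) = (-642 + w)/(-49 + w))
s(-36) - 931875/L = (-642 - 36)/(-49 - 36) - 931875/(-2794035) = -678/(-85) - 931875*(-1)/2794035 = -1/85*(-678) - 1*(-62125/186269) = 678/85 + 62125/186269 = 455263/54785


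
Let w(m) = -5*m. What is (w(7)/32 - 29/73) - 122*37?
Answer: -10548187/2336 ≈ -4515.5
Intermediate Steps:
(w(7)/32 - 29/73) - 122*37 = (-5*7/32 - 29/73) - 122*37 = (-35*1/32 - 29*1/73) - 4514 = (-35/32 - 29/73) - 4514 = -3483/2336 - 4514 = -10548187/2336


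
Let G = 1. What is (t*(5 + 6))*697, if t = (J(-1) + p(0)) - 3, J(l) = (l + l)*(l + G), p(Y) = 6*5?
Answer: 207009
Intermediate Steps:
p(Y) = 30
J(l) = 2*l*(1 + l) (J(l) = (l + l)*(l + 1) = (2*l)*(1 + l) = 2*l*(1 + l))
t = 27 (t = (2*(-1)*(1 - 1) + 30) - 3 = (2*(-1)*0 + 30) - 3 = (0 + 30) - 3 = 30 - 3 = 27)
(t*(5 + 6))*697 = (27*(5 + 6))*697 = (27*11)*697 = 297*697 = 207009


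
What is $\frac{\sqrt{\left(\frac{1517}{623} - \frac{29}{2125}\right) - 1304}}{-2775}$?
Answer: $- \frac{i \sqrt{91248213691110}}{734750625} \approx - 0.013001 i$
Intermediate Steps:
$\frac{\sqrt{\left(\frac{1517}{623} - \frac{29}{2125}\right) - 1304}}{-2775} = \sqrt{\left(1517 \cdot \frac{1}{623} - \frac{29}{2125}\right) - 1304} \left(- \frac{1}{2775}\right) = \sqrt{\left(\frac{1517}{623} - \frac{29}{2125}\right) - 1304} \left(- \frac{1}{2775}\right) = \sqrt{\frac{3205558}{1323875} - 1304} \left(- \frac{1}{2775}\right) = \sqrt{- \frac{1723127442}{1323875}} \left(- \frac{1}{2775}\right) = \frac{i \sqrt{91248213691110}}{264775} \left(- \frac{1}{2775}\right) = - \frac{i \sqrt{91248213691110}}{734750625}$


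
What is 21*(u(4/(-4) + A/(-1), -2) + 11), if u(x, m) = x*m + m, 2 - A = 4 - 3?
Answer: 273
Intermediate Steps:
A = 1 (A = 2 - (4 - 3) = 2 - 1*1 = 2 - 1 = 1)
u(x, m) = m + m*x (u(x, m) = m*x + m = m + m*x)
21*(u(4/(-4) + A/(-1), -2) + 11) = 21*(-2*(1 + (4/(-4) + 1/(-1))) + 11) = 21*(-2*(1 + (4*(-1/4) + 1*(-1))) + 11) = 21*(-2*(1 + (-1 - 1)) + 11) = 21*(-2*(1 - 2) + 11) = 21*(-2*(-1) + 11) = 21*(2 + 11) = 21*13 = 273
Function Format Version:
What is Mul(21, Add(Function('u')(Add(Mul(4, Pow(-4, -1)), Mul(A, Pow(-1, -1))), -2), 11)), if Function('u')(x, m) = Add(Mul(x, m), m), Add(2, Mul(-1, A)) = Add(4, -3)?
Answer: 273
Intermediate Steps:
A = 1 (A = Add(2, Mul(-1, Add(4, -3))) = Add(2, Mul(-1, 1)) = Add(2, -1) = 1)
Function('u')(x, m) = Add(m, Mul(m, x)) (Function('u')(x, m) = Add(Mul(m, x), m) = Add(m, Mul(m, x)))
Mul(21, Add(Function('u')(Add(Mul(4, Pow(-4, -1)), Mul(A, Pow(-1, -1))), -2), 11)) = Mul(21, Add(Mul(-2, Add(1, Add(Mul(4, Pow(-4, -1)), Mul(1, Pow(-1, -1))))), 11)) = Mul(21, Add(Mul(-2, Add(1, Add(Mul(4, Rational(-1, 4)), Mul(1, -1)))), 11)) = Mul(21, Add(Mul(-2, Add(1, Add(-1, -1))), 11)) = Mul(21, Add(Mul(-2, Add(1, -2)), 11)) = Mul(21, Add(Mul(-2, -1), 11)) = Mul(21, Add(2, 11)) = Mul(21, 13) = 273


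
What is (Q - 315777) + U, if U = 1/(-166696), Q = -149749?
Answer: -77601322097/166696 ≈ -4.6553e+5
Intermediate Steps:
U = -1/166696 ≈ -5.9989e-6
(Q - 315777) + U = (-149749 - 315777) - 1/166696 = -465526 - 1/166696 = -77601322097/166696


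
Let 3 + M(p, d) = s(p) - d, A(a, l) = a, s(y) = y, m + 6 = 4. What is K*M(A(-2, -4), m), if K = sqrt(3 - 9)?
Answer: -3*I*sqrt(6) ≈ -7.3485*I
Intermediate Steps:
m = -2 (m = -6 + 4 = -2)
M(p, d) = -3 + p - d (M(p, d) = -3 + (p - d) = -3 + p - d)
K = I*sqrt(6) (K = sqrt(-6) = I*sqrt(6) ≈ 2.4495*I)
K*M(A(-2, -4), m) = (I*sqrt(6))*(-3 - 2 - 1*(-2)) = (I*sqrt(6))*(-3 - 2 + 2) = (I*sqrt(6))*(-3) = -3*I*sqrt(6)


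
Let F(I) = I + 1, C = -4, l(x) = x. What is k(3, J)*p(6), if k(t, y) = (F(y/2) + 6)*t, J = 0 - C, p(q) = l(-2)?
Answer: -54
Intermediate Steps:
F(I) = 1 + I
p(q) = -2
J = 4 (J = 0 - 1*(-4) = 0 + 4 = 4)
k(t, y) = t*(7 + y/2) (k(t, y) = ((1 + y/2) + 6)*t = (7 + y/2)*t = t*(7 + y/2))
k(3, J)*p(6) = ((½)*3*(14 + 4))*(-2) = ((½)*3*18)*(-2) = 27*(-2) = -54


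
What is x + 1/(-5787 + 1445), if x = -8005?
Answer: -34757711/4342 ≈ -8005.0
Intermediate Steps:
x + 1/(-5787 + 1445) = -8005 + 1/(-5787 + 1445) = -8005 + 1/(-4342) = -8005 - 1/4342 = -34757711/4342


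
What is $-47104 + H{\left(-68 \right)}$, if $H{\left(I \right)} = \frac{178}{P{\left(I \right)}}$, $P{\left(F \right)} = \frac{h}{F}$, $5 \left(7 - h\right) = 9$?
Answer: $- \frac{642612}{13} \approx -49432.0$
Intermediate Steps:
$h = \frac{26}{5}$ ($h = 7 - \frac{9}{5} = \frac{26}{5} \approx 5.2$)
$P{\left(F \right)} = \frac{26}{5 F}$
$H{\left(I \right)} = \frac{445 I}{13}$ ($H{\left(I \right)} = \frac{178}{\frac{26}{5} \frac{1}{I}} = 178 \frac{5 I}{26} = \frac{445 I}{13}$)
$-47104 + H{\left(-68 \right)} = -47104 + \frac{445}{13} \left(-68\right) = -47104 - \frac{30260}{13} = - \frac{642612}{13}$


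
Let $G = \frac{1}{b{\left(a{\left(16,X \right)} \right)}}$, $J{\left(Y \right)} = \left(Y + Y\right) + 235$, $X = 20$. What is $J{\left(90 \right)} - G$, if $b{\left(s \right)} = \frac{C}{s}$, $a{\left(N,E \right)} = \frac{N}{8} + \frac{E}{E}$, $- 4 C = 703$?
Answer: $\frac{291757}{703} \approx 415.02$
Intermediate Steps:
$C = - \frac{703}{4}$ ($C = \left(- \frac{1}{4}\right) 703 = - \frac{703}{4} \approx -175.75$)
$a{\left(N,E \right)} = 1 + \frac{N}{8}$ ($a{\left(N,E \right)} = N \frac{1}{8} + 1 = \frac{N}{8} + 1 = 1 + \frac{N}{8}$)
$b{\left(s \right)} = - \frac{703}{4 s}$
$J{\left(Y \right)} = 235 + 2 Y$ ($J{\left(Y \right)} = 2 Y + 235 = 235 + 2 Y$)
$G = - \frac{12}{703}$ ($G = \frac{1}{\left(- \frac{703}{4}\right) \frac{1}{1 + \frac{1}{8} \cdot 16}} = \frac{1}{\left(- \frac{703}{4}\right) \frac{1}{1 + 2}} = \frac{1}{\left(- \frac{703}{4}\right) \frac{1}{3}} = \frac{1}{- \frac{703}{12}} = - \frac{12}{703} \approx -0.01707$)
$J{\left(90 \right)} - G = \left(235 + 2 \cdot 90\right) - - \frac{12}{703} = \left(235 + 180\right) + \frac{12}{703} = 415 + \frac{12}{703} = \frac{291757}{703}$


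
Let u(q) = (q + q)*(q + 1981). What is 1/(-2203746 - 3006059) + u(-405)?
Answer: -6650628670801/5209805 ≈ -1.2766e+6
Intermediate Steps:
u(q) = 2*q*(1981 + q) (u(q) = (2*q)*(1981 + q) = 2*q*(1981 + q))
1/(-2203746 - 3006059) + u(-405) = 1/(-2203746 - 3006059) + 2*(-405)*(1981 - 405) = 1/(-5209805) + 2*(-405)*1576 = -1/5209805 - 1276560 = -6650628670801/5209805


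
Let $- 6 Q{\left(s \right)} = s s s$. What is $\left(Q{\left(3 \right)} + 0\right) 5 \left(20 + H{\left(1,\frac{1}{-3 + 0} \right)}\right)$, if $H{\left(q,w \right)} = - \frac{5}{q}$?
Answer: $- \frac{675}{2} \approx -337.5$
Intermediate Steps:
$Q{\left(s \right)} = - \frac{s^{3}}{6}$ ($Q{\left(s \right)} = - \frac{s s s}{6} = - \frac{s^{2} s}{6} = - \frac{s^{3}}{6}$)
$\left(Q{\left(3 \right)} + 0\right) 5 \left(20 + H{\left(1,\frac{1}{-3 + 0} \right)}\right) = \left(- \frac{3^{3}}{6} + 0\right) 5 \left(20 - \frac{5}{1}\right) = \left(\left(- \frac{1}{6}\right) 27 + 0\right) 5 \left(20 - 5\right) = \left(- \frac{9}{2} + 0\right) 5 \left(20 - 5\right) = \left(- \frac{9}{2}\right) 5 \cdot 15 = \left(- \frac{45}{2}\right) 15 = - \frac{675}{2}$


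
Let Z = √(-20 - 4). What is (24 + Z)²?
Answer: 552 + 96*I*√6 ≈ 552.0 + 235.15*I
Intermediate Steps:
Z = 2*I*√6 (Z = √(-24) = 2*I*√6 ≈ 4.899*I)
(24 + Z)² = (24 + 2*I*√6)²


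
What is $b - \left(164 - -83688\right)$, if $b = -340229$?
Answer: $-424081$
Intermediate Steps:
$b - \left(164 - -83688\right) = -340229 - \left(164 - -83688\right) = -340229 - \left(164 + 83688\right) = -340229 - 83852 = -424081$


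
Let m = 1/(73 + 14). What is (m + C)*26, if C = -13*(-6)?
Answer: 176462/87 ≈ 2028.3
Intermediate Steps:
C = 78
m = 1/87 ≈ 0.011494
(m + C)*26 = (1/87 + 78)*26 = (6787/87)*26 = 176462/87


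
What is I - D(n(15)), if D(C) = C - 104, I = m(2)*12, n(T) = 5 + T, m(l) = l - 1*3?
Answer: 72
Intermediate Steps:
m(l) = -3 + l (m(l) = l - 3 = -3 + l)
I = -12 (I = (-3 + 2)*12 = -1*12 = -12)
D(C) = -104 + C
I - D(n(15)) = -12 - (-104 + (5 + 15)) = -12 - (-104 + 20) = -12 - 1*(-84) = -12 + 84 = 72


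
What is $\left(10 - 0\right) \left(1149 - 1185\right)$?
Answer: $-360$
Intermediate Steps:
$\left(10 - 0\right) \left(1149 - 1185\right) = \left(10 + 0\right) \left(-36\right) = 10 \left(-36\right) = -360$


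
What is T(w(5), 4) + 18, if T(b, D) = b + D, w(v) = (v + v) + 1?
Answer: 33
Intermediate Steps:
w(v) = 1 + 2*v (w(v) = 2*v + 1 = 1 + 2*v)
T(b, D) = D + b
T(w(5), 4) + 18 = (4 + (1 + 2*5)) + 18 = (4 + (1 + 10)) + 18 = (4 + 11) + 18 = 15 + 18 = 33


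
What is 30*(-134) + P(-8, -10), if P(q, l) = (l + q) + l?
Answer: -4048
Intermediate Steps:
P(q, l) = q + 2*l
30*(-134) + P(-8, -10) = 30*(-134) + (-8 + 2*(-10)) = -4020 + (-8 - 20) = -4020 - 28 = -4048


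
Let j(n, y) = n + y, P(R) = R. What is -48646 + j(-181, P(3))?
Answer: -48824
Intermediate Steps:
-48646 + j(-181, P(3)) = -48646 + (-181 + 3) = -48646 - 178 = -48824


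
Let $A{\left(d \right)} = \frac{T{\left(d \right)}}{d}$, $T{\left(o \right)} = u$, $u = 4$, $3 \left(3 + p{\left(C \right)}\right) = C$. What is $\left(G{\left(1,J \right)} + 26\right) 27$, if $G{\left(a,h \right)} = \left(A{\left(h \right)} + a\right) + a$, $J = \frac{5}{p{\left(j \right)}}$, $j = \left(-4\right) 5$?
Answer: $\frac{2736}{5} \approx 547.2$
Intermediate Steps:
$j = -20$
$p{\left(C \right)} = -3 + \frac{C}{3}$
$T{\left(o \right)} = 4$
$J = - \frac{15}{29}$ ($J = \frac{5}{-3 + \frac{1}{3} \left(-20\right)} = \frac{5}{-3 - \frac{20}{3}} = \frac{5}{- \frac{29}{3}} = 5 \left(- \frac{3}{29}\right) = - \frac{15}{29} \approx -0.51724$)
$A{\left(d \right)} = \frac{4}{d}$
$G{\left(a,h \right)} = 2 a + \frac{4}{h}$ ($G{\left(a,h \right)} = \left(\frac{4}{h} + a\right) + a = \left(a + \frac{4}{h}\right) + a = 2 a + \frac{4}{h}$)
$\left(G{\left(1,J \right)} + 26\right) 27 = \left(\left(2 \cdot 1 + \frac{4}{- \frac{15}{29}}\right) + 26\right) 27 = \left(\left(2 + 4 \left(- \frac{29}{15}\right)\right) + 26\right) 27 = \left(\left(2 - \frac{116}{15}\right) + 26\right) 27 = \left(- \frac{86}{15} + 26\right) 27 = \frac{304}{15} \cdot 27 = \frac{2736}{5}$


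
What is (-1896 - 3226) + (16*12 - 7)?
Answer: -4937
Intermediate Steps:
(-1896 - 3226) + (16*12 - 7) = -5122 + (192 - 7) = -5122 + 185 = -4937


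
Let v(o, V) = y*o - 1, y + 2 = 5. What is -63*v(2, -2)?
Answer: -315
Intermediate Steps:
y = 3 (y = -2 + 5 = 3)
v(o, V) = -1 + 3*o (v(o, V) = 3*o - 1 = -1 + 3*o)
-63*v(2, -2) = -63*(-1 + 3*2) = -63*(-1 + 6) = -63*5 = -315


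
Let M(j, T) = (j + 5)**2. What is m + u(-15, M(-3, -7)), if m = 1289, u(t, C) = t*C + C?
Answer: 1233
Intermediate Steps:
M(j, T) = (5 + j)**2
u(t, C) = C + C*t (u(t, C) = C*t + C = C + C*t)
m + u(-15, M(-3, -7)) = 1289 + (5 - 3)**2*(1 - 15) = 1289 + 2**2*(-14) = 1289 + 4*(-14) = 1289 - 56 = 1233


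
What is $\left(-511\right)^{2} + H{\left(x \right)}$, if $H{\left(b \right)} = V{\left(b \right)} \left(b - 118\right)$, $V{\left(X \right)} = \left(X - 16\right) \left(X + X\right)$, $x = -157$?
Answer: $-14677429$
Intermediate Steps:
$V{\left(X \right)} = 2 X \left(-16 + X\right)$ ($V{\left(X \right)} = \left(-16 + X\right) 2 X = 2 X \left(-16 + X\right)$)
$H{\left(b \right)} = 2 b \left(-118 + b\right) \left(-16 + b\right)$ ($H{\left(b \right)} = 2 b \left(-16 + b\right) \left(b - 118\right) = 2 b \left(-16 + b\right) \left(-118 + b\right) = 2 b \left(-118 + b\right) \left(-16 + b\right)$)
$\left(-511\right)^{2} + H{\left(x \right)} = \left(-511\right)^{2} + 2 \left(-157\right) \left(-118 - 157\right) \left(-16 - 157\right) = 261121 + 2 \left(-157\right) \left(-275\right) \left(-173\right) = 261121 - 14938550 = -14677429$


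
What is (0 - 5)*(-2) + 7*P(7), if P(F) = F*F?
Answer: 353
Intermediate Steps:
P(F) = F**2
(0 - 5)*(-2) + 7*P(7) = (0 - 5)*(-2) + 7*7**2 = -5*(-2) + 7*49 = 10 + 343 = 353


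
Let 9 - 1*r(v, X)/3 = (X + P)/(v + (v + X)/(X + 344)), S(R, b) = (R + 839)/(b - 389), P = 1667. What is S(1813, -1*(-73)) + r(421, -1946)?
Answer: 1099600536/53401393 ≈ 20.591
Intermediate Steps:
S(R, b) = (839 + R)/(-389 + b)
r(v, X) = 27 - 3*(1667 + X)/(v + (X + v)/(344 + X)) (r(v, X) = 27 - 3*(X + 1667)/(v + (v + X)/(X + 344)) = 27 - 3*(1667 + X)/(v + (X + v)/(344 + X)))
S(1813, -1*(-73)) + r(421, -1946) = (839 + 1813)/(-389 - 1*(-73)) + 3*(-573448 - 1*(-1946)² - 2002*(-1946) + 3105*421 + 9*(-1946)*421)/(-1946 + 345*421 - 1946*421) = 2652/(-389 + 73) + 3*(-573448 - 1*3786916 + 3895892 + 1307205 - 7373394)/(-1946 + 145245 - 819266) = 2652/(-316) + 3*(-573448 - 3786916 + 3895892 + 1307205 - 7373394)/(-675967) = -1/316*2652 + 3*(-1/675967)*(-6530661) = -663/79 + 19591983/675967 = 1099600536/53401393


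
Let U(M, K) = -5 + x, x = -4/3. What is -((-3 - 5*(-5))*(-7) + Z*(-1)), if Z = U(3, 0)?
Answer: 443/3 ≈ 147.67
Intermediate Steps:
x = -4/3 (x = -4*⅓ = -4/3 ≈ -1.3333)
U(M, K) = -19/3 (U(M, K) = -5 - 4/3 = -19/3)
Z = -19/3 ≈ -6.3333
-((-3 - 5*(-5))*(-7) + Z*(-1)) = -((-3 - 5*(-5))*(-7) - 19/3*(-1)) = -((-3 + 25)*(-7) + 19/3) = -(22*(-7) + 19/3) = -(-154 + 19/3) = -1*(-443/3) = 443/3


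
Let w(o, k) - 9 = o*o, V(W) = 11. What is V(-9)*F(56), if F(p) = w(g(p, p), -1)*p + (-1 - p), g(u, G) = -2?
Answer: 7381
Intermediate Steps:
w(o, k) = 9 + o**2 (w(o, k) = 9 + o*o = 9 + o**2)
F(p) = -1 + 12*p (F(p) = (9 + (-2)**2)*p + (-1 - p) = (9 + 4)*p + (-1 - p) = 13*p + (-1 - p) = -1 + 12*p)
V(-9)*F(56) = 11*(-1 + 12*56) = 11*(-1 + 672) = 11*671 = 7381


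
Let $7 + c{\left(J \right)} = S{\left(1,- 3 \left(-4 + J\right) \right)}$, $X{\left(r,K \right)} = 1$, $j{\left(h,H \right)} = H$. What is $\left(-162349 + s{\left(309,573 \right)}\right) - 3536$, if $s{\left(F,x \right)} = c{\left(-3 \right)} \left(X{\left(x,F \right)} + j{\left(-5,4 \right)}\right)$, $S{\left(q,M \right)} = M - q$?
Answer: $-165820$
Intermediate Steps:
$c{\left(J \right)} = 4 - 3 J$ ($c{\left(J \right)} = -7 - \left(1 + 3 \left(-4 + J\right)\right) = -7 - \left(-11 + 3 J\right) = 4 - 3 J$)
$s{\left(F,x \right)} = 65$ ($s{\left(F,x \right)} = \left(4 - -9\right) \left(1 + 4\right) = \left(4 + 9\right) 5 = 13 \cdot 5 = 65$)
$\left(-162349 + s{\left(309,573 \right)}\right) - 3536 = \left(-162349 + 65\right) - 3536 = -162284 - 3536 = -165820$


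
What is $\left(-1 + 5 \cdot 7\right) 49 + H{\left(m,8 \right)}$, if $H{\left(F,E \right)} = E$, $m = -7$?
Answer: $1674$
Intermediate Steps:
$\left(-1 + 5 \cdot 7\right) 49 + H{\left(m,8 \right)} = \left(-1 + 5 \cdot 7\right) 49 + 8 = \left(-1 + 35\right) 49 + 8 = 34 \cdot 49 + 8 = 1666 + 8 = 1674$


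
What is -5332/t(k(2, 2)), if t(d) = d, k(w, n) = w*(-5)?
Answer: 2666/5 ≈ 533.20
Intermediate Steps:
k(w, n) = -5*w
-5332/t(k(2, 2)) = -5332/((-5*2)) = -5332/(-10) = -5332*(-⅒) = 2666/5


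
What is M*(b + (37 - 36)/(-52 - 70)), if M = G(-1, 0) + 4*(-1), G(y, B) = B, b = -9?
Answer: 2198/61 ≈ 36.033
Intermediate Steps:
M = -4 (M = 0 + 4*(-1) = 0 - 4 = -4)
M*(b + (37 - 36)/(-52 - 70)) = -4*(-9 + (37 - 36)/(-52 - 70)) = -4*(-9 + 1/(-122)) = -4*(-9 + 1*(-1/122)) = -4*(-9 - 1/122) = -4*(-1099/122) = 2198/61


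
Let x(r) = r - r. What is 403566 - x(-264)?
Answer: 403566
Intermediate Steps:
x(r) = 0
403566 - x(-264) = 403566 - 1*0 = 403566 + 0 = 403566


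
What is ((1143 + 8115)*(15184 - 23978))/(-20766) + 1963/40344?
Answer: 547440258791/139630584 ≈ 3920.6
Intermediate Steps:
((1143 + 8115)*(15184 - 23978))/(-20766) + 1963/40344 = (9258*(-8794))*(-1/20766) + 1963*(1/40344) = -81414852*(-1/20766) + 1963/40344 = 13569142/3461 + 1963/40344 = 547440258791/139630584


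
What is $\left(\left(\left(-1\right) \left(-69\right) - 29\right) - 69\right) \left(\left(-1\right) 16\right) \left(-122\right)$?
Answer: $-56608$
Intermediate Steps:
$\left(\left(\left(-1\right) \left(-69\right) - 29\right) - 69\right) \left(\left(-1\right) 16\right) \left(-122\right) = \left(\left(69 - 29\right) - 69\right) \left(-16\right) \left(-122\right) = \left(40 - 69\right) \left(-16\right) \left(-122\right) = \left(-29\right) \left(-16\right) \left(-122\right) = 464 \left(-122\right) = -56608$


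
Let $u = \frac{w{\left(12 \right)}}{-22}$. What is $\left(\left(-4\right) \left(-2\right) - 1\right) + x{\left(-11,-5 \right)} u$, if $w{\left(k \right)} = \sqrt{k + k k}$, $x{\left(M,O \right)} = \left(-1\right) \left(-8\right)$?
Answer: $7 - \frac{8 \sqrt{39}}{11} \approx 2.4582$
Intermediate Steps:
$x{\left(M,O \right)} = 8$
$w{\left(k \right)} = \sqrt{k + k^{2}}$
$u = - \frac{\sqrt{39}}{11}$ ($u = \frac{\sqrt{12 \left(1 + 12\right)}}{-22} = \sqrt{12 \cdot 13} \left(- \frac{1}{22}\right) = \sqrt{156} \left(- \frac{1}{22}\right) = 2 \sqrt{39} \left(- \frac{1}{22}\right) = - \frac{\sqrt{39}}{11} \approx -0.56773$)
$\left(\left(-4\right) \left(-2\right) - 1\right) + x{\left(-11,-5 \right)} u = \left(\left(-4\right) \left(-2\right) - 1\right) + 8 \left(- \frac{\sqrt{39}}{11}\right) = \left(8 - 1\right) - \frac{8 \sqrt{39}}{11} = 7 - \frac{8 \sqrt{39}}{11}$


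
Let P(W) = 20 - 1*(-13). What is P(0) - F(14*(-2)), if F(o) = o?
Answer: 61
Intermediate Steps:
P(W) = 33 (P(W) = 20 + 13 = 33)
P(0) - F(14*(-2)) = 33 - 14*(-2) = 33 - 1*(-28) = 33 + 28 = 61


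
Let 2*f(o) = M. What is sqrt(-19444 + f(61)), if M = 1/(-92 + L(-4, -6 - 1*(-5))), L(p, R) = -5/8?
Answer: 2*I*sqrt(2669083482)/741 ≈ 139.44*I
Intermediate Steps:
L(p, R) = -5/8 (L(p, R) = -5*1/8 = -5/8)
M = -8/741 (M = 1/(-92 - 5/8) = 1/(-741/8) = -8/741 ≈ -0.010796)
f(o) = -4/741 (f(o) = (1/2)*(-8/741) = -4/741)
sqrt(-19444 + f(61)) = sqrt(-19444 - 4/741) = sqrt(-14408008/741) = 2*I*sqrt(2669083482)/741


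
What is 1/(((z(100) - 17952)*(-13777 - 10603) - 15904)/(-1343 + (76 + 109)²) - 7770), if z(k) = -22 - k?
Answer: 16441/92567538 ≈ 0.00017761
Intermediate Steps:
1/(((z(100) - 17952)*(-13777 - 10603) - 15904)/(-1343 + (76 + 109)²) - 7770) = 1/((((-22 - 1*100) - 17952)*(-13777 - 10603) - 15904)/(-1343 + (76 + 109)²) - 7770) = 1/((((-22 - 100) - 17952)*(-24380) - 15904)/(-1343 + 185²) - 7770) = 1/(((-122 - 17952)*(-24380) - 15904)/(-1343 + 34225) - 7770) = 1/((-18074*(-24380) - 15904)/32882 - 7770) = 1/((440644120 - 15904)*(1/32882) - 7770) = 1/(440628216*(1/32882) - 7770) = 1/(220314108/16441 - 7770) = 1/(92567538/16441) = 16441/92567538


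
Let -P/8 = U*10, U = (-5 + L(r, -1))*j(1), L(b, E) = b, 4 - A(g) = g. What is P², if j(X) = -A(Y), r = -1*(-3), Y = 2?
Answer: 102400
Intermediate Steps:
A(g) = 4 - g
r = 3
j(X) = -2 (j(X) = -(4 - 1*2) = -(4 - 2) = -1*2 = -2)
U = 4 (U = (-5 + 3)*(-2) = -2*(-2) = 4)
P = -320 (P = -32*10 = -8*40 = -320)
P² = (-320)² = 102400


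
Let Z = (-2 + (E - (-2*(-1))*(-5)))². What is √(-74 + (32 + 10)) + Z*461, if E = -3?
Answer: 11525 + 4*I*√2 ≈ 11525.0 + 5.6569*I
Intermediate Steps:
Z = 25 (Z = (-2 + (-3 - (-2*(-1))*(-5)))² = (-2 + (-3 - 2*(-5)))² = (-2 + (-3 - 1*(-10)))² = (-2 + (-3 + 10))² = (-2 + 7)² = 5² = 25)
√(-74 + (32 + 10)) + Z*461 = √(-74 + (32 + 10)) + 25*461 = √(-74 + 42) + 11525 = √(-32) + 11525 = 4*I*√2 + 11525 = 11525 + 4*I*√2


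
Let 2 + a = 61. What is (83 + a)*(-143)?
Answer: -20306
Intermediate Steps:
a = 59 (a = -2 + 61 = 59)
(83 + a)*(-143) = (83 + 59)*(-143) = 142*(-143) = -20306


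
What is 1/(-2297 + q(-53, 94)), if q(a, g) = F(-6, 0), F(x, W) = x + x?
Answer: -1/2309 ≈ -0.00043309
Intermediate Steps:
F(x, W) = 2*x
q(a, g) = -12 (q(a, g) = 2*(-6) = -12)
1/(-2297 + q(-53, 94)) = 1/(-2297 - 12) = 1/(-2309) = -1/2309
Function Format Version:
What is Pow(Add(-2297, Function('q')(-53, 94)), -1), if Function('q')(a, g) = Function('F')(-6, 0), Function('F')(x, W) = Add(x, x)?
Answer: Rational(-1, 2309) ≈ -0.00043309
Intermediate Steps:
Function('F')(x, W) = Mul(2, x)
Function('q')(a, g) = -12 (Function('q')(a, g) = Mul(2, -6) = -12)
Pow(Add(-2297, Function('q')(-53, 94)), -1) = Pow(Add(-2297, -12), -1) = Pow(-2309, -1) = Rational(-1, 2309)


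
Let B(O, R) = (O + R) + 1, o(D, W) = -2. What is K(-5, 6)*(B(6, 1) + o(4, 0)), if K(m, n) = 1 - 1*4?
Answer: -18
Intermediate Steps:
B(O, R) = 1 + O + R
K(m, n) = -3 (K(m, n) = 1 - 4 = -3)
K(-5, 6)*(B(6, 1) + o(4, 0)) = -3*((1 + 6 + 1) - 2) = -3*(8 - 2) = -3*6 = -18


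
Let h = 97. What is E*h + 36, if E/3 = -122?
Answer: -35466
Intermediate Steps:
E = -366 (E = 3*(-122) = -366)
E*h + 36 = -366*97 + 36 = -35502 + 36 = -35466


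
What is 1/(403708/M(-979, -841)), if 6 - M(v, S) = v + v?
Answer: 491/100927 ≈ 0.0048649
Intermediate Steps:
M(v, S) = 6 - 2*v (M(v, S) = 6 - (v + v) = 6 - 2*v)
1/(403708/M(-979, -841)) = 1/(403708/(6 - 2*(-979))) = 1/(403708/(6 + 1958)) = 1/(403708/1964) = 1/(403708*(1/1964)) = 1/(100927/491) = 491/100927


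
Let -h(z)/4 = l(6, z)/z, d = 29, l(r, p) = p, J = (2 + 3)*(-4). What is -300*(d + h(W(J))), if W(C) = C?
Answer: -7500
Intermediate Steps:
J = -20 (J = 5*(-4) = -20)
h(z) = -4 (h(z) = -4*z/z = -4*1 = -4)
-300*(d + h(W(J))) = -300*(29 - 4) = -300*25 = -7500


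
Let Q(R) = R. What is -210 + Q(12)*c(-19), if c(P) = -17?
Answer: -414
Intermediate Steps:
-210 + Q(12)*c(-19) = -210 + 12*(-17) = -210 - 204 = -414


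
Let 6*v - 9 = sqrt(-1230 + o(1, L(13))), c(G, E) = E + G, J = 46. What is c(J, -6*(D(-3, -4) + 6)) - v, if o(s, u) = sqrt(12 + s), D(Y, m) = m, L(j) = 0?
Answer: 65/2 - sqrt(-1230 + sqrt(13))/6 ≈ 32.5 - 5.8367*I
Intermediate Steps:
v = 3/2 + sqrt(-1230 + sqrt(13))/6 (v = 3/2 + sqrt(-1230 + sqrt(12 + 1))/6 = 3/2 + sqrt(-1230 + sqrt(13))/6 ≈ 1.5 + 5.8367*I)
c(J, -6*(D(-3, -4) + 6)) - v = (-6*(-4 + 6) + 46) - (3/2 + sqrt(-1230 + sqrt(13))/6) = (-6*2 + 46) + (-3/2 - sqrt(-1230 + sqrt(13))/6) = (-12 + 46) + (-3/2 - sqrt(-1230 + sqrt(13))/6) = 34 + (-3/2 - sqrt(-1230 + sqrt(13))/6) = 65/2 - sqrt(-1230 + sqrt(13))/6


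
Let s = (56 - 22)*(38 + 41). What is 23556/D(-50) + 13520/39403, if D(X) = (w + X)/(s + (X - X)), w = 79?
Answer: 191775692056/87899 ≈ 2.1818e+6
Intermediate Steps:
s = 2686 (s = 34*79 = 2686)
D(X) = 1/34 + X/2686 (D(X) = (79 + X)/(2686 + (X - X)) = (79 + X)/(2686 + 0) = (79 + X)/2686 = (79 + X)*(1/2686) = 1/34 + X/2686)
23556/D(-50) + 13520/39403 = 23556/(1/34 + (1/2686)*(-50)) + 13520/39403 = 23556/(1/34 - 25/1343) + 13520*(1/39403) = 23556/(29/2686) + 1040/3031 = 23556*(2686/29) + 1040/3031 = 63271416/29 + 1040/3031 = 191775692056/87899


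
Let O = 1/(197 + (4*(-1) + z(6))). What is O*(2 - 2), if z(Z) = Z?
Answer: 0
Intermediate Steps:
O = 1/199 (O = 1/(197 + (4*(-1) + 6)) = 1/(197 + (-4 + 6)) = 1/(197 + 2) = 1/199 ≈ 0.0050251)
O*(2 - 2) = (2 - 2)/199 = (1/199)*0 = 0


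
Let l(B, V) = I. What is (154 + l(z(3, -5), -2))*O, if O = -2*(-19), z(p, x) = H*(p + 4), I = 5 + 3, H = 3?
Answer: 6156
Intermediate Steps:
I = 8
z(p, x) = 12 + 3*p (z(p, x) = 3*(p + 4) = 3*(4 + p) = 12 + 3*p)
l(B, V) = 8
O = 38
(154 + l(z(3, -5), -2))*O = (154 + 8)*38 = 162*38 = 6156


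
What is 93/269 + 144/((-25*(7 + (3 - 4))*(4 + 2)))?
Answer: 1249/6725 ≈ 0.18572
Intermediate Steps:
93/269 + 144/((-25*(7 + (3 - 4))*(4 + 2))) = 93*(1/269) + 144/((-25*(7 - 1)*6)) = 93/269 + 144/((-150*6)) = 93/269 + 144/((-25*36)) = 93/269 + 144/(-900) = 93/269 + 144*(-1/900) = 93/269 - 4/25 = 1249/6725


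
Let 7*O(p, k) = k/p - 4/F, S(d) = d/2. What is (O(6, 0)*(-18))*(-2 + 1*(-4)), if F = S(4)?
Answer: -216/7 ≈ -30.857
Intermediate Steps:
S(d) = d/2 (S(d) = d*(½) = d/2)
F = 2 (F = (½)*4 = 2)
O(p, k) = -2/7 + k/(7*p) (O(p, k) = (k/p - 4/2)/7 = (k/p - 4*½)/7 = (k/p - 2)/7 = (-2 + k/p)/7 = -2/7 + k/(7*p))
(O(6, 0)*(-18))*(-2 + 1*(-4)) = (((⅐)*(0 - 2*6)/6)*(-18))*(-2 + 1*(-4)) = (((⅐)*(⅙)*(0 - 12))*(-18))*(-2 - 4) = (((⅐)*(⅙)*(-12))*(-18))*(-6) = -2/7*(-18)*(-6) = (36/7)*(-6) = -216/7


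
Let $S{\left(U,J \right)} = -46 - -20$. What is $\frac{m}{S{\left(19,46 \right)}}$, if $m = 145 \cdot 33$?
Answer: $- \frac{4785}{26} \approx -184.04$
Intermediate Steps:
$S{\left(U,J \right)} = -26$ ($S{\left(U,J \right)} = -46 + 20 = -26$)
$m = 4785$
$\frac{m}{S{\left(19,46 \right)}} = \frac{4785}{-26} = 4785 \left(- \frac{1}{26}\right) = - \frac{4785}{26}$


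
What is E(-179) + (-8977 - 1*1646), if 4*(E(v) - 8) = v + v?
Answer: -21409/2 ≈ -10705.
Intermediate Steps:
E(v) = 8 + v/2 (E(v) = 8 + (v + v)/4 = 8 + (2*v)/4 = 8 + v/2)
E(-179) + (-8977 - 1*1646) = (8 + (½)*(-179)) + (-8977 - 1*1646) = (8 - 179/2) + (-8977 - 1646) = -163/2 - 10623 = -21409/2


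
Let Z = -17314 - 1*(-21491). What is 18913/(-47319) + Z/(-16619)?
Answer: -511966610/786394461 ≈ -0.65103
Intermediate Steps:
Z = 4177 (Z = -17314 + 21491 = 4177)
18913/(-47319) + Z/(-16619) = 18913/(-47319) + 4177/(-16619) = 18913*(-1/47319) + 4177*(-1/16619) = -18913/47319 - 4177/16619 = -511966610/786394461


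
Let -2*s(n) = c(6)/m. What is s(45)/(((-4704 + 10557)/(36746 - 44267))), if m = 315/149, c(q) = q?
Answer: 373543/204855 ≈ 1.8235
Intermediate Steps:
m = 315/149 (m = 315*(1/149) = 315/149 ≈ 2.1141)
s(n) = -149/105 (s(n) = -3/315/149 = -3*149/315 = -1/2*298/105 = -149/105)
s(45)/(((-4704 + 10557)/(36746 - 44267))) = -149*(36746 - 44267)/(-4704 + 10557)/105 = -149/(105*(5853/(-7521))) = -149/(105*(5853*(-1/7521))) = -149/(105*(-1951/2507)) = -149/105*(-2507/1951) = 373543/204855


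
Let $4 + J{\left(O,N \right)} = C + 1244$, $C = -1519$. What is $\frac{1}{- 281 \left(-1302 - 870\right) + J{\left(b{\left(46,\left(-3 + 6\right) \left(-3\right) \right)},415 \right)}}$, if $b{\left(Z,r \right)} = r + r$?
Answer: $\frac{1}{610053} \approx 1.6392 \cdot 10^{-6}$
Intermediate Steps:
$b{\left(Z,r \right)} = 2 r$
$J{\left(O,N \right)} = -279$ ($J{\left(O,N \right)} = -4 + \left(-1519 + 1244\right) = -4 - 275 = -279$)
$\frac{1}{- 281 \left(-1302 - 870\right) + J{\left(b{\left(46,\left(-3 + 6\right) \left(-3\right) \right)},415 \right)}} = \frac{1}{- 281 \left(-1302 - 870\right) - 279} = \frac{1}{\left(-281\right) \left(-2172\right) - 279} = \frac{1}{610332 - 279} = \frac{1}{610053}$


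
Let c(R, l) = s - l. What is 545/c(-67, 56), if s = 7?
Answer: -545/49 ≈ -11.122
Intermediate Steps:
c(R, l) = 7 - l
545/c(-67, 56) = 545/(7 - 1*56) = 545/(7 - 56) = 545/(-49) = 545*(-1/49) = -545/49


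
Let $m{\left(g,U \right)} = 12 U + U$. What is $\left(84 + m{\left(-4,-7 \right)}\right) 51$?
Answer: $-357$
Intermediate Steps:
$m{\left(g,U \right)} = 13 U$
$\left(84 + m{\left(-4,-7 \right)}\right) 51 = \left(84 + 13 \left(-7\right)\right) 51 = \left(84 - 91\right) 51 = \left(-7\right) 51 = -357$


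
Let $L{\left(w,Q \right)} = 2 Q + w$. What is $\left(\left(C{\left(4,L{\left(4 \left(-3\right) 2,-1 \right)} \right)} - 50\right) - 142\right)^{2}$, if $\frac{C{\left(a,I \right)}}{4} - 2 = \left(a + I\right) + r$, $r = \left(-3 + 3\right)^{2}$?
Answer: $73984$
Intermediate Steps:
$r = 0$ ($r = 0^{2} = 0$)
$L{\left(w,Q \right)} = w + 2 Q$
$C{\left(a,I \right)} = 8 + 4 I + 4 a$ ($C{\left(a,I \right)} = 8 + 4 \left(\left(a + I\right) + 0\right) = 8 + 4 \left(\left(I + a\right) + 0\right) = 8 + 4 \left(I + a\right) = 8 + \left(4 I + 4 a\right) = 8 + 4 I + 4 a$)
$\left(\left(C{\left(4,L{\left(4 \left(-3\right) 2,-1 \right)} \right)} - 50\right) - 142\right)^{2} = \left(\left(\left(8 + 4 \left(4 \left(-3\right) 2 + 2 \left(-1\right)\right) + 4 \cdot 4\right) - 50\right) - 142\right)^{2} = \left(\left(\left(8 + 4 \left(\left(-12\right) 2 - 2\right) + 16\right) - 50\right) - 142\right)^{2} = \left(\left(\left(8 + 4 \left(-24 - 2\right) + 16\right) - 50\right) - 142\right)^{2} = \left(\left(\left(8 + 4 \left(-26\right) + 16\right) - 50\right) - 142\right)^{2} = \left(\left(\left(8 - 104 + 16\right) - 50\right) - 142\right)^{2} = \left(\left(-80 - 50\right) - 142\right)^{2} = \left(-130 - 142\right)^{2} = \left(-272\right)^{2} = 73984$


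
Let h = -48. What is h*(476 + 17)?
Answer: -23664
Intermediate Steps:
h*(476 + 17) = -48*(476 + 17) = -48*493 = -23664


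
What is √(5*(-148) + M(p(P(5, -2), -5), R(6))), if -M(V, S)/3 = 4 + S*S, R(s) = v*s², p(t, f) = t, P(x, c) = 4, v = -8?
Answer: 4*I*√15599 ≈ 499.58*I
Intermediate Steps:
R(s) = -8*s²
M(V, S) = -12 - 3*S² (M(V, S) = -3*(4 + S*S) = -3*(4 + S²) = -12 - 3*S²)
√(5*(-148) + M(p(P(5, -2), -5), R(6))) = √(5*(-148) + (-12 - 3*(-8*6²)²)) = √(-740 + (-12 - 3*(-8*36)²)) = √(-740 + (-12 - 3*(-288)²)) = √(-740 + (-12 - 3*82944)) = √(-740 + (-12 - 248832)) = √(-740 - 248844) = √(-249584) = 4*I*√15599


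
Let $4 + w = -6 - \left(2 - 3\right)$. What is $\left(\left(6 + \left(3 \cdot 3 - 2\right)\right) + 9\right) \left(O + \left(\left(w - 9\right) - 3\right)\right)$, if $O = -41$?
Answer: $-1364$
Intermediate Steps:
$w = -9$ ($w = -4 - 5 = -9$)
$\left(\left(6 + \left(3 \cdot 3 - 2\right)\right) + 9\right) \left(O + \left(\left(w - 9\right) - 3\right)\right) = \left(\left(6 + \left(3 \cdot 3 - 2\right)\right) + 9\right) \left(-41 - 21\right) = \left(\left(6 + \left(9 - 2\right)\right) + 9\right) \left(-41 - 21\right) = \left(\left(6 + 7\right) + 9\right) \left(-41 - 21\right) = \left(13 + 9\right) \left(-62\right) = 22 \left(-62\right) = -1364$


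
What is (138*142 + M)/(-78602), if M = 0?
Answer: -9798/39301 ≈ -0.24931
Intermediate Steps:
(138*142 + M)/(-78602) = (138*142 + 0)/(-78602) = (19596 + 0)*(-1/78602) = 19596*(-1/78602) = -9798/39301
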